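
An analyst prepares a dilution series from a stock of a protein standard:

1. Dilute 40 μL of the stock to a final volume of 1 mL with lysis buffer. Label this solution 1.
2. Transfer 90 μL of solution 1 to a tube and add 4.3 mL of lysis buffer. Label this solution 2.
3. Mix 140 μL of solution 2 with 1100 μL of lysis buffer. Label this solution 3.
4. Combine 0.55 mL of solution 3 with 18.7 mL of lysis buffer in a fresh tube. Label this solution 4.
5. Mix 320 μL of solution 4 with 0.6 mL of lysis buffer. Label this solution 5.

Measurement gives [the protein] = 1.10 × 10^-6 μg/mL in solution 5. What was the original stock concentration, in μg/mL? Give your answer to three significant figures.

1.20 μg/mL

Step 1: 40 μL brought to 1 mL → factor 1000/40 = 25
Step 2: 90 μL + 4.3 mL = 4390 μL total → factor 4390/90 = 48.778
Step 3: 140 μL + 1100 μL = 1240 μL total → factor 1240/140 = 8.8571
Step 4: 0.55 mL + 18.7 mL = 19.25 mL total → factor 19.25/0.55 = 35
Step 5: 320 μL + 0.6 mL = 920 μL total → factor 920/320 = 2.875
Overall dilution factor = 25 × 48.778 × 8.8571 × 35 × 2.875 = 1.0868 × 10^6
Stock = 1.10 × 10^-6 μg/mL × 1.0868 × 10^6 = 1.20 μg/mL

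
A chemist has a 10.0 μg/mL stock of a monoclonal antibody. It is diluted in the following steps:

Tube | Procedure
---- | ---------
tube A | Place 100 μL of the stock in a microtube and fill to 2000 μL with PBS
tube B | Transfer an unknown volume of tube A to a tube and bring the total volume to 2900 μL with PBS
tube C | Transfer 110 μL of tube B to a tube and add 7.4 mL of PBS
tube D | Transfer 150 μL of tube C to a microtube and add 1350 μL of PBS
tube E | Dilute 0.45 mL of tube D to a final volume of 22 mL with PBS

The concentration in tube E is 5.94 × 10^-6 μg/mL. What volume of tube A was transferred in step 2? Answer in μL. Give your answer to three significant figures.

1.15 × 10^3 μL

Step 1: 100 μL brought to 2000 μL → factor 2000/100 = 20
Step 2: v brought to 2900 μL → factor = 2900 μL/v
Step 3: 110 μL + 7.4 mL = 7510 μL total → factor 7510/110 = 68.273
Step 4: 150 μL + 1350 μL = 1500 μL total → factor 1500/150 = 10
Step 5: 0.45 mL brought to 22 mL → factor 22/0.45 = 48.889
Product of known-step factors = 6.6756 × 10^5
Overall factor = 10.0 μg/mL / (5.94 × 10^-6 μg/mL) = 1.6835 × 10^6
Step-2 factor = 1.6835 × 10^6 / 6.6756 × 10^5 = 2.5219
v = 2900 μL / 2.5219 = 1.15 × 10^3 μL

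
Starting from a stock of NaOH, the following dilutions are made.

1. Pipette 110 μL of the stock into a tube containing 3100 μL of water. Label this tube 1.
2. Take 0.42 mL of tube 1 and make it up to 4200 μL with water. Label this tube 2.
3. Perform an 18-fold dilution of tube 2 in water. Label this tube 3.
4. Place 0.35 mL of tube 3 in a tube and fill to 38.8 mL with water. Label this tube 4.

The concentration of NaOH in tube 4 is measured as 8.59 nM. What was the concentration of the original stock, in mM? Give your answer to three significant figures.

Step 1: 110 μL + 3100 μL = 3210 μL total → factor 3210/110 = 29.182
Step 2: 0.42 mL brought to 4200 μL → factor 4.2/0.42 = 10
Step 3: 18-fold → factor 18
Step 4: 0.35 mL brought to 38.8 mL → factor 38.8/0.35 = 110.86
Overall dilution factor = 29.182 × 10 × 18 × 110.86 = 5.823 × 10^5
Stock = 8.59 nM × 5.823 × 10^5 = 5.002 × 10^6 nM = 5.00 mM

5.00 mM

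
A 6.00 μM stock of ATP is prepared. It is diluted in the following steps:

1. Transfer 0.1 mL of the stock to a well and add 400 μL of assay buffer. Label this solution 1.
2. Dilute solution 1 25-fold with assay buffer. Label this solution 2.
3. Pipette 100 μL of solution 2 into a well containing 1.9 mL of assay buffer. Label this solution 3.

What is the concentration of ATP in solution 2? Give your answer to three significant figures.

Step 1: 0.1 mL + 400 μL = 0.5 mL total → factor 0.5/0.1 = 5
Step 2: 25-fold → factor 25
Dilution factor through solution 2 = 5 × 25 = 125
[solution 2] = 6.00 μM / 125 = 0.0480 μM

0.0480 μM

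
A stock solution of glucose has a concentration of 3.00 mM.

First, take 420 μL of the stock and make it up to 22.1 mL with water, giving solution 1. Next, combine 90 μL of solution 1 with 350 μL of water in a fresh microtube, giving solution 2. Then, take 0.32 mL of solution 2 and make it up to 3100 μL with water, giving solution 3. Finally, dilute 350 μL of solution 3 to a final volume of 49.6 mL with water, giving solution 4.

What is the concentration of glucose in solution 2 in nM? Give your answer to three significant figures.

Step 1: 420 μL brought to 22.1 mL → factor 22100/420 = 52.619
Step 2: 90 μL + 350 μL = 440 μL total → factor 440/90 = 4.8889
Dilution factor through solution 2 = 52.619 × 4.8889 = 257.25
[solution 2] = 3.00 mM / 257.25 = 0.01166 mM = 1.17 × 10^4 nM

1.17 × 10^4 nM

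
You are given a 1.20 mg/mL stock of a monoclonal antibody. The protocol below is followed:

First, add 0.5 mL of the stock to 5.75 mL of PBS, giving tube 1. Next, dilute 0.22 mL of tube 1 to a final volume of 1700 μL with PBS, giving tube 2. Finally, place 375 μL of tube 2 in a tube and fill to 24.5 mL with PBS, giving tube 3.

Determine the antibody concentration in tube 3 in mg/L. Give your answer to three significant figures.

Step 1: 0.5 mL + 5.75 mL = 6.25 mL total → factor 6.25/0.5 = 12.5
Step 2: 0.22 mL brought to 1700 μL → factor 1.7/0.22 = 7.7273
Step 3: 375 μL brought to 24.5 mL → factor 24500/375 = 65.333
Overall dilution factor = 12.5 × 7.7273 × 65.333 = 6310.6
Final = 1.20 mg/mL / 6310.6 = 0.0001902 mg/mL = 0.190 mg/L

0.190 mg/L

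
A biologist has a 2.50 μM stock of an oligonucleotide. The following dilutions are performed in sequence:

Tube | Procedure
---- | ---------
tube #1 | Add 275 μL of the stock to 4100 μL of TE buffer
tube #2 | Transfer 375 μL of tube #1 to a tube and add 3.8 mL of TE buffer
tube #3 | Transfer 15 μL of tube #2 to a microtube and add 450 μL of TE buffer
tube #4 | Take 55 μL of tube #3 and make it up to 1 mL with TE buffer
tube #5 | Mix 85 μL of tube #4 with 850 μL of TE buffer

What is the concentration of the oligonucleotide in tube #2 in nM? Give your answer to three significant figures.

Step 1: 275 μL + 4100 μL = 4375 μL total → factor 4375/275 = 15.909
Step 2: 375 μL + 3.8 mL = 4175 μL total → factor 4175/375 = 11.133
Dilution factor through tube #2 = 15.909 × 11.133 = 177.12
[tube #2] = 2.50 μM / 177.12 = 0.01411 μM = 14.1 nM

14.1 nM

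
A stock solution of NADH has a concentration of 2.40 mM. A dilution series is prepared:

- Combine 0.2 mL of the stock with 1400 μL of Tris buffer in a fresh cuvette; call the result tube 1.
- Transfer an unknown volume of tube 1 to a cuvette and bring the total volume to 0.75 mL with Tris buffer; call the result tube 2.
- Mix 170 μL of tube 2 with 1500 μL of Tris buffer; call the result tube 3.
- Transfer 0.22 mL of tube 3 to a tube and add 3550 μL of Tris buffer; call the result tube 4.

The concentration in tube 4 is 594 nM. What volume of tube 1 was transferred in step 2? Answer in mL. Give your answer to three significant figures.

0.250 mL

Step 1: 0.2 mL + 1400 μL = 1.6 mL total → factor 1.6/0.2 = 8
Step 2: v brought to 0.75 mL → factor = 0.75 mL/v
Step 3: 170 μL + 1500 μL = 1670 μL total → factor 1670/170 = 9.8235
Step 4: 0.22 mL + 3550 μL = 3.77 mL total → factor 3.77/0.22 = 17.136
Product of known-step factors = 1346.7
Overall factor = 2.40 mM / (594 nM) = 4040.4
Step-2 factor = 4040.4 / 1346.7 = 3.0002
v = 0.75 mL / 3.0002 = 0.250 mL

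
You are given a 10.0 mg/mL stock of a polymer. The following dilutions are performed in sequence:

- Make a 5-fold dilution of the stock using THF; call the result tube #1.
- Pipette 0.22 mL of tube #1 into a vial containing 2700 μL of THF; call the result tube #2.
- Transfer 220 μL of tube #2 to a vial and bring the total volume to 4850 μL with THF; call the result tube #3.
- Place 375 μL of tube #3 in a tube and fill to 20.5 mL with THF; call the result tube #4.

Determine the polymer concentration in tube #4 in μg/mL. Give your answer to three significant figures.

0.125 μg/mL

Step 1: 5-fold → factor 5
Step 2: 0.22 mL + 2700 μL = 2.92 mL total → factor 2.92/0.22 = 13.273
Step 3: 220 μL brought to 4850 μL → factor 4850/220 = 22.045
Step 4: 375 μL brought to 20.5 mL → factor 20500/375 = 54.667
Overall dilution factor = 5 × 13.273 × 22.045 × 54.667 = 79978
Final = 10.0 mg/mL / 79978 = 0.0001250 mg/mL = 0.125 μg/mL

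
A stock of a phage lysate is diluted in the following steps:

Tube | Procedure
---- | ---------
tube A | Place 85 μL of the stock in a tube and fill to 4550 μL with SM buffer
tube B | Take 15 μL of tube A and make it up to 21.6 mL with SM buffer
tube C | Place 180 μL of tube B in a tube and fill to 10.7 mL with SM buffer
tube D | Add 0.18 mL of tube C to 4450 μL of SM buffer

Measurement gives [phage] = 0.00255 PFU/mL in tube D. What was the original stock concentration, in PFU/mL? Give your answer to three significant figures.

Step 1: 85 μL brought to 4550 μL → factor 4550/85 = 53.529
Step 2: 15 μL brought to 21.6 mL → factor 21600/15 = 1440
Step 3: 180 μL brought to 10.7 mL → factor 10700/180 = 59.444
Step 4: 0.18 mL + 4450 μL = 4.63 mL total → factor 4.63/0.18 = 25.722
Overall dilution factor = 53.529 × 1440 × 59.444 × 25.722 = 1.1786 × 10^8
Stock = 0.00255 PFU/mL × 1.1786 × 10^8 = 3.01 × 10^5 PFU/mL

3.01 × 10^5 PFU/mL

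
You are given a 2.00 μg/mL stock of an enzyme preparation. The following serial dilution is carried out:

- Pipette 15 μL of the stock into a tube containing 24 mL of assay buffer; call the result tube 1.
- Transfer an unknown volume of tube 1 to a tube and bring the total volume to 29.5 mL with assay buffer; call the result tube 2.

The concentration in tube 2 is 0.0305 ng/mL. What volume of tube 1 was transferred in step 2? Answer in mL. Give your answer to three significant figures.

Step 1: 15 μL + 24 mL = 24015 μL total → factor 24015/15 = 1601
Step 2: v brought to 29.5 mL → factor = 29.5 mL/v
Product of known-step factors = 1601
Overall factor = 2.00 μg/mL / (0.0305 ng/mL) = 65574
Step-2 factor = 65574 / 1601 = 40.958
v = 29.5 mL / 40.958 = 0.720 mL

0.720 mL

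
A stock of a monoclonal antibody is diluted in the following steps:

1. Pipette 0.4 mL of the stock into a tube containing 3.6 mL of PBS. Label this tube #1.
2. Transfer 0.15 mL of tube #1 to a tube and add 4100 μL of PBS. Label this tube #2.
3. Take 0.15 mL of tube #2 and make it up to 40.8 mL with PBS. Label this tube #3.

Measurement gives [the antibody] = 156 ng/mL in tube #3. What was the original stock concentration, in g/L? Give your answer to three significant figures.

Step 1: 0.4 mL + 3.6 mL = 4 mL total → factor 4/0.4 = 10
Step 2: 0.15 mL + 4100 μL = 4.25 mL total → factor 4.25/0.15 = 28.333
Step 3: 0.15 mL brought to 40.8 mL → factor 40.8/0.15 = 272
Overall dilution factor = 10 × 28.333 × 272 = 77067
Stock = 156 ng/mL × 77067 = 1.202 × 10^7 ng/mL = 12.0 g/L

12.0 g/L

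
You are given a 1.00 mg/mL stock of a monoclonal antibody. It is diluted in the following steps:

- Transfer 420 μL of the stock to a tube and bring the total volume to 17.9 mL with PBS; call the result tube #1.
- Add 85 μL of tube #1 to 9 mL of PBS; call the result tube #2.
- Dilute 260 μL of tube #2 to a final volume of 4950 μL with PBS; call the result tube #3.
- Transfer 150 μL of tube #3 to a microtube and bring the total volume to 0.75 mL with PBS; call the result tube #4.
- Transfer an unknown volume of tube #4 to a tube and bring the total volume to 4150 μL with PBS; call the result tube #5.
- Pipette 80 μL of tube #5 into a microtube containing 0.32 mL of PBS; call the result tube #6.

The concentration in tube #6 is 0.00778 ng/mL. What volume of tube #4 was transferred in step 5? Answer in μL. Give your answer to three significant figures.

Step 1: 420 μL brought to 17.9 mL → factor 17900/420 = 42.619
Step 2: 85 μL + 9 mL = 9085 μL total → factor 9085/85 = 106.88
Step 3: 260 μL brought to 4950 μL → factor 4950/260 = 19.038
Step 4: 150 μL brought to 0.75 mL → factor 750/150 = 5
Step 5: v brought to 4150 μL → factor = 4150 μL/v
Step 6: 80 μL + 0.32 mL = 400 μL total → factor 400/80 = 5
Product of known-step factors = 2.1681 × 10^6
Overall factor = 1.00 mg/mL / (0.00778 ng/mL) = 1.2853 × 10^8
Step-5 factor = 1.2853 × 10^8 / 2.1681 × 10^6 = 59.284
v = 4150 μL / 59.284 = 70.0 μL

70.0 μL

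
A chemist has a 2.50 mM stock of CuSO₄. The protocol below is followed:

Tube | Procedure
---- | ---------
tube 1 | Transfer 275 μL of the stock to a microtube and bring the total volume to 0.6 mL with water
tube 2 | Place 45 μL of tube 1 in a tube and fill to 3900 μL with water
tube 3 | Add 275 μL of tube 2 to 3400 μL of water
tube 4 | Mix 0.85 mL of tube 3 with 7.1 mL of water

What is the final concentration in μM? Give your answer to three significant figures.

Step 1: 275 μL brought to 0.6 mL → factor 600/275 = 2.1818
Step 2: 45 μL brought to 3900 μL → factor 3900/45 = 86.667
Step 3: 275 μL + 3400 μL = 3675 μL total → factor 3675/275 = 13.364
Step 4: 0.85 mL + 7.1 mL = 7.95 mL total → factor 7.95/0.85 = 9.3529
Overall dilution factor = 2.1818 × 86.667 × 13.364 × 9.3529 = 23634
Final = 2.50 mM / 23634 = 0.0001058 mM = 0.106 μM

0.106 μM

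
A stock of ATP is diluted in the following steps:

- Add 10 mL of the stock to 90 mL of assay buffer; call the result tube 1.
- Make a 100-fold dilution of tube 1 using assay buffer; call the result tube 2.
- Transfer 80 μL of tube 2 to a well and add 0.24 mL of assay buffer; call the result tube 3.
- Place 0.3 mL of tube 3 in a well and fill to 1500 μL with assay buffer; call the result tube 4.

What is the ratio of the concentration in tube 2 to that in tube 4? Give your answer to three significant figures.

20.0

Step 1: 10 mL + 90 mL = 100 mL total → factor 100/10 = 10
Step 2: 100-fold → factor 100
Step 3: 80 μL + 0.24 mL = 320 μL total → factor 320/80 = 4
Step 4: 0.3 mL brought to 1500 μL → factor 1.5/0.3 = 5
Dilution factor to tube 2 = 1000; to tube 4 = 20000
[tube 2]/[tube 4] = (factor to tube 4)/(factor to tube 2) = 20000/1000 = 20.0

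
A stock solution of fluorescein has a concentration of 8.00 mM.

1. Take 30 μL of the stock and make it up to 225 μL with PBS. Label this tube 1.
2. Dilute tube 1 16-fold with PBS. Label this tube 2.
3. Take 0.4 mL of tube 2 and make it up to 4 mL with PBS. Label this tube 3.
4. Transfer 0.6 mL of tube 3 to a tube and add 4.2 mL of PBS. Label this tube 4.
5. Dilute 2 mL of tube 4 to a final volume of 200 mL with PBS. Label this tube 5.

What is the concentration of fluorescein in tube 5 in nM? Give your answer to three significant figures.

Step 1: 30 μL brought to 225 μL → factor 225/30 = 7.5
Step 2: 16-fold → factor 16
Step 3: 0.4 mL brought to 4 mL → factor 4/0.4 = 10
Step 4: 0.6 mL + 4.2 mL = 4.8 mL total → factor 4.8/0.6 = 8
Step 5: 2 mL brought to 200 mL → factor 200/2 = 100
Overall dilution factor = 7.5 × 16 × 10 × 8 × 100 = 9.6 × 10^5
Final = 8.00 mM / 9.6 × 10^5 = 8.333 × 10^-6 mM = 8.33 nM

8.33 nM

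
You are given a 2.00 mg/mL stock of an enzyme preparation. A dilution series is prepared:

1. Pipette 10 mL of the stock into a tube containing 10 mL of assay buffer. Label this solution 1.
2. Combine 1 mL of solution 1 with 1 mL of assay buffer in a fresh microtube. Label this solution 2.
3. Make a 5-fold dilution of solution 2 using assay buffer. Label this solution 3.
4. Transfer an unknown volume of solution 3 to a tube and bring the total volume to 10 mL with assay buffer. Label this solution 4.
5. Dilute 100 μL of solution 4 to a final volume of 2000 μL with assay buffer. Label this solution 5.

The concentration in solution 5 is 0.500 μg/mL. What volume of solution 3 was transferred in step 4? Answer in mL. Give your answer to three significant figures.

Step 1: 10 mL + 10 mL = 20 mL total → factor 20/10 = 2
Step 2: 1 mL + 1 mL = 2 mL total → factor 2/1 = 2
Step 3: 5-fold → factor 5
Step 4: v brought to 10 mL → factor = 10 mL/v
Step 5: 100 μL brought to 2000 μL → factor 2000/100 = 20
Product of known-step factors = 400
Overall factor = 2.00 mg/mL / (0.500 μg/mL) = 4000
Step-4 factor = 4000 / 400 = 10
v = 10 mL / 10 = 1.00 mL

1.00 mL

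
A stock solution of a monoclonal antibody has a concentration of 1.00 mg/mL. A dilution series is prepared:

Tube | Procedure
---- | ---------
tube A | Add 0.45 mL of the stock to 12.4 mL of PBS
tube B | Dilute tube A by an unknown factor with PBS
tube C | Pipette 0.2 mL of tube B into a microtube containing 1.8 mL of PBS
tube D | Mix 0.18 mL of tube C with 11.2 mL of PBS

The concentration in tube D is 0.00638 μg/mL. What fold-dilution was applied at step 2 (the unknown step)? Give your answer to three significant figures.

8.68-fold

Step 1: 0.45 mL + 12.4 mL = 12.85 mL total → factor 12.85/0.45 = 28.556
Step 2: unknown factor x
Step 3: 0.2 mL + 1.8 mL = 2 mL total → factor 2/0.2 = 10
Step 4: 0.18 mL + 11.2 mL = 11.38 mL total → factor 11.38/0.18 = 63.222
Product of known-step factors = 18053
Overall factor = 1.00 mg/mL / (0.00638 μg/mL) = 1.5674 × 10^5
x = 1.5674 × 10^5 / 18053 = 8.68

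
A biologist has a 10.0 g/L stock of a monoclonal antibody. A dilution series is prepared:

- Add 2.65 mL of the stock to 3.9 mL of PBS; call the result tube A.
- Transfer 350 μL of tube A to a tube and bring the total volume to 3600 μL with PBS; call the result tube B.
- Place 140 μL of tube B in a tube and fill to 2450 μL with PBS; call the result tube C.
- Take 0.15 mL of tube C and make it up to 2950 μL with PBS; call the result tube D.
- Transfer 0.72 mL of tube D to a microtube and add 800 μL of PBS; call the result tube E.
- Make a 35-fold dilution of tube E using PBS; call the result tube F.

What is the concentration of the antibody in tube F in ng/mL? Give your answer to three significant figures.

15.5 ng/mL

Step 1: 2.65 mL + 3.9 mL = 6.55 mL total → factor 6.55/2.65 = 2.4717
Step 2: 350 μL brought to 3600 μL → factor 3600/350 = 10.286
Step 3: 140 μL brought to 2450 μL → factor 2450/140 = 17.5
Step 4: 0.15 mL brought to 2950 μL → factor 2.95/0.15 = 19.667
Step 5: 0.72 mL + 800 μL = 1.52 mL total → factor 1.52/0.72 = 2.1111
Step 6: 35-fold → factor 35
Overall dilution factor = 2.4717 × 10.286 × 17.5 × 19.667 × 2.1111 × 35 = 6.4651 × 10^5
Final = 10.0 g/L / 6.4651 × 10^5 = 1.547 × 10^-5 g/L = 15.5 ng/mL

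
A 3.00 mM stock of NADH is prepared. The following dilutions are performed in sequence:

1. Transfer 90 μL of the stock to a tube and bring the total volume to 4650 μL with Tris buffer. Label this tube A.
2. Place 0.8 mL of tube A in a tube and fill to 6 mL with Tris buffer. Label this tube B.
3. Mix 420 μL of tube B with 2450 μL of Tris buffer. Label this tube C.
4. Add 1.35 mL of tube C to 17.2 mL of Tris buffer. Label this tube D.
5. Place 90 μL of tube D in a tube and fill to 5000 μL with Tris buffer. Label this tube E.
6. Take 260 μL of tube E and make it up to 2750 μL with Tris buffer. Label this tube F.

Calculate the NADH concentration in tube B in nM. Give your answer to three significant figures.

Step 1: 90 μL brought to 4650 μL → factor 4650/90 = 51.667
Step 2: 0.8 mL brought to 6 mL → factor 6/0.8 = 7.5
Dilution factor through tube B = 51.667 × 7.5 = 387.5
[tube B] = 3.00 mM / 387.5 = 0.007742 mM = 7.74 × 10^3 nM

7.74 × 10^3 nM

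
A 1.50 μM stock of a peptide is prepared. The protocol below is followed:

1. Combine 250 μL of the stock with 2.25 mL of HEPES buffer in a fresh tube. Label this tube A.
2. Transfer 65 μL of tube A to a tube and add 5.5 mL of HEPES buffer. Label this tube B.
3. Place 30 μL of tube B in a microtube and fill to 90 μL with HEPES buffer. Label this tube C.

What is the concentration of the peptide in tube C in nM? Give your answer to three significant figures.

Step 1: 250 μL + 2.25 mL = 2500 μL total → factor 2500/250 = 10
Step 2: 65 μL + 5.5 mL = 5565 μL total → factor 5565/65 = 85.615
Step 3: 30 μL brought to 90 μL → factor 90/30 = 3
Overall dilution factor = 10 × 85.615 × 3 = 2568.5
Final = 1.50 μM / 2568.5 = 0.0005840 μM = 0.584 nM

0.584 nM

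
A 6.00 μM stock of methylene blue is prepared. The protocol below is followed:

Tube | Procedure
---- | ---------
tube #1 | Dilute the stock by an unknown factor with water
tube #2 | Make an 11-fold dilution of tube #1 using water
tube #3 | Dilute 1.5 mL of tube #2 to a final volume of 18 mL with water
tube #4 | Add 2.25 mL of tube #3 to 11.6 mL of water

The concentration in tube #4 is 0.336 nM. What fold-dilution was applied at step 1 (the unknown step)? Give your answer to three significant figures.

22.0-fold

Step 1: unknown factor x
Step 2: 11-fold → factor 11
Step 3: 1.5 mL brought to 18 mL → factor 18/1.5 = 12
Step 4: 2.25 mL + 11.6 mL = 13.85 mL total → factor 13.85/2.25 = 6.1556
Product of known-step factors = 812.53
Overall factor = 6.00 μM / (0.336 nM) = 17857
x = 17857 / 812.53 = 22.0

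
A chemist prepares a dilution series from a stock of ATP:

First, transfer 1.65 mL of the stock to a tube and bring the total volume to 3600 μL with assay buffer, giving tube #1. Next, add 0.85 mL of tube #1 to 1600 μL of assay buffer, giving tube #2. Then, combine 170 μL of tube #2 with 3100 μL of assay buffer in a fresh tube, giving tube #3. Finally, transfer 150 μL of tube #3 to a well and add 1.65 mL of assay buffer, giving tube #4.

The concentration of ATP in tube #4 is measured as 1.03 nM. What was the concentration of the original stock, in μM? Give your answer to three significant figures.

1.50 μM

Step 1: 1.65 mL brought to 3600 μL → factor 3.6/1.65 = 2.1818
Step 2: 0.85 mL + 1600 μL = 2.45 mL total → factor 2.45/0.85 = 2.8824
Step 3: 170 μL + 3100 μL = 3270 μL total → factor 3270/170 = 19.235
Step 4: 150 μL + 1.65 mL = 1800 μL total → factor 1800/150 = 12
Overall dilution factor = 2.1818 × 2.8824 × 19.235 × 12 = 1451.6
Stock = 1.03 nM × 1451.6 = 1495 nM = 1.50 μM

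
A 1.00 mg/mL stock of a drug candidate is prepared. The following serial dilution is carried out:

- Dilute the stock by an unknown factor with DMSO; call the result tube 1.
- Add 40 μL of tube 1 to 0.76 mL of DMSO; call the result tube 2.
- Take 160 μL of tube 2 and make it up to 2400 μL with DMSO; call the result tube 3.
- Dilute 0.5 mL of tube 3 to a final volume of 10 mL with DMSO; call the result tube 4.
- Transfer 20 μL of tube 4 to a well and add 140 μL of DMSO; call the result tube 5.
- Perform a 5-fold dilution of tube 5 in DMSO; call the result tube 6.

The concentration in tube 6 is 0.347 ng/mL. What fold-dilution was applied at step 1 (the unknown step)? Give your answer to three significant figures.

12.0-fold

Step 1: unknown factor x
Step 2: 40 μL + 0.76 mL = 800 μL total → factor 800/40 = 20
Step 3: 160 μL brought to 2400 μL → factor 2400/160 = 15
Step 4: 0.5 mL brought to 10 mL → factor 10/0.5 = 20
Step 5: 20 μL + 140 μL = 160 μL total → factor 160/20 = 8
Step 6: 5-fold → factor 5
Product of known-step factors = 2.4 × 10^5
Overall factor = 1.00 mg/mL / (0.347 ng/mL) = 2.8818 × 10^6
x = 2.8818 × 10^6 / 2.4 × 10^5 = 12.0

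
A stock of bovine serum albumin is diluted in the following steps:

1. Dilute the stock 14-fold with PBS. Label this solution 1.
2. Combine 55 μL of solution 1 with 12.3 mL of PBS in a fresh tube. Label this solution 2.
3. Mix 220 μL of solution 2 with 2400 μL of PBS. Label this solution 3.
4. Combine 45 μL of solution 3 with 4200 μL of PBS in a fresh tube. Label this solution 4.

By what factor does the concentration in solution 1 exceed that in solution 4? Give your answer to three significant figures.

Step 1: 14-fold → factor 14
Step 2: 55 μL + 12.3 mL = 12355 μL total → factor 12355/55 = 224.64
Step 3: 220 μL + 2400 μL = 2620 μL total → factor 2620/220 = 11.909
Step 4: 45 μL + 4200 μL = 4245 μL total → factor 4245/45 = 94.333
Dilution factor to solution 1 = 14; to solution 4 = 3.5331 × 10^6
[solution 1]/[solution 4] = (factor to solution 4)/(factor to solution 1) = 3.5331 × 10^6/14 = 2.52 × 10^5

2.52 × 10^5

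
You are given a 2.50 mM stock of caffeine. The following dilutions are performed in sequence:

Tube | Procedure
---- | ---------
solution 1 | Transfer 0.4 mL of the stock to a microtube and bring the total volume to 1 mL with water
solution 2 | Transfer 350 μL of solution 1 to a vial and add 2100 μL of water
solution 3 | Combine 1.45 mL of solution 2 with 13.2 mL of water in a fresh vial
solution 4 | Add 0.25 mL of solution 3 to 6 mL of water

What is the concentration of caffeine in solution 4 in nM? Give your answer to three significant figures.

Step 1: 0.4 mL brought to 1 mL → factor 1/0.4 = 2.5
Step 2: 350 μL + 2100 μL = 2450 μL total → factor 2450/350 = 7
Step 3: 1.45 mL + 13.2 mL = 14.65 mL total → factor 14.65/1.45 = 10.103
Step 4: 0.25 mL + 6 mL = 6.25 mL total → factor 6.25/0.25 = 25
Overall dilution factor = 2.5 × 7 × 10.103 × 25 = 4420.3
Final = 2.50 mM / 4420.3 = 0.0005656 mM = 566 nM

566 nM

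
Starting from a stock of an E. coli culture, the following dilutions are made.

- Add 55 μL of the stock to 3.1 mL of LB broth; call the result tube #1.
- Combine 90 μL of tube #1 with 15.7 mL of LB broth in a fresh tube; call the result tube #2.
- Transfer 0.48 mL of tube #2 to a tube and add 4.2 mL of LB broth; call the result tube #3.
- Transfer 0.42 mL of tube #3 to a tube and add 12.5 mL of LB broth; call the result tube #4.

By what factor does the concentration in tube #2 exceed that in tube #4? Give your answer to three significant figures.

300

Step 1: 55 μL + 3.1 mL = 3155 μL total → factor 3155/55 = 57.364
Step 2: 90 μL + 15.7 mL = 15790 μL total → factor 15790/90 = 175.44
Step 3: 0.48 mL + 4.2 mL = 4.68 mL total → factor 4.68/0.48 = 9.75
Step 4: 0.42 mL + 12.5 mL = 12.92 mL total → factor 12.92/0.42 = 30.762
Dilution factor to tube #2 = 10064; to tube #4 = 3.0185 × 10^6
[tube #2]/[tube #4] = (factor to tube #4)/(factor to tube #2) = 3.0185 × 10^6/10064 = 300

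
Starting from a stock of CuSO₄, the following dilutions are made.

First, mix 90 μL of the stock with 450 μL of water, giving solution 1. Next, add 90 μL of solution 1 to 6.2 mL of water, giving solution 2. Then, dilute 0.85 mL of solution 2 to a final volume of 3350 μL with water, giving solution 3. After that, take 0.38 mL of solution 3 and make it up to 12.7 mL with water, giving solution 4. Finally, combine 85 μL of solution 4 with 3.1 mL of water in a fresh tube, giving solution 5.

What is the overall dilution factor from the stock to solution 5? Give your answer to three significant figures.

Step 1: 90 μL + 450 μL = 540 μL total → factor 540/90 = 6
Step 2: 90 μL + 6.2 mL = 6290 μL total → factor 6290/90 = 69.889
Step 3: 0.85 mL brought to 3350 μL → factor 3.35/0.85 = 3.9412
Step 4: 0.38 mL brought to 12.7 mL → factor 12.7/0.38 = 33.421
Step 5: 85 μL + 3.1 mL = 3185 μL total → factor 3185/85 = 37.471
Overall dilution factor = 6 × 69.889 × 3.9412 × 33.421 × 37.471 = 2.0696 × 10^6

2.07 × 10^6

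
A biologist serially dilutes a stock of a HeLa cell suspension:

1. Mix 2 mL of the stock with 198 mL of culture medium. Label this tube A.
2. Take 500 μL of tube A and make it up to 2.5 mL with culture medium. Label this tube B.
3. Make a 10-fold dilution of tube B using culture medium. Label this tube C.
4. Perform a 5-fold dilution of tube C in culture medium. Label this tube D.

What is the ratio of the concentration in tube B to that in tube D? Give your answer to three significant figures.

50.0

Step 1: 2 mL + 198 mL = 200 mL total → factor 200/2 = 100
Step 2: 500 μL brought to 2.5 mL → factor 2500/500 = 5
Step 3: 10-fold → factor 10
Step 4: 5-fold → factor 5
Dilution factor to tube B = 500; to tube D = 25000
[tube B]/[tube D] = (factor to tube D)/(factor to tube B) = 25000/500 = 50.0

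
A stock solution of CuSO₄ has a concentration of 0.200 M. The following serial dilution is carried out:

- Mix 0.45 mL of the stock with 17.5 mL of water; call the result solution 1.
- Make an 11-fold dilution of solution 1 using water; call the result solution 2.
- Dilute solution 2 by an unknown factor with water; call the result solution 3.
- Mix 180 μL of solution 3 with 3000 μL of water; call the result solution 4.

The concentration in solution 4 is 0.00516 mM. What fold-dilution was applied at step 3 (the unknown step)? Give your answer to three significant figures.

5.00-fold

Step 1: 0.45 mL + 17.5 mL = 17.95 mL total → factor 17.95/0.45 = 39.889
Step 2: 11-fold → factor 11
Step 3: unknown factor x
Step 4: 180 μL + 3000 μL = 3180 μL total → factor 3180/180 = 17.667
Product of known-step factors = 7751.7
Overall factor = 0.200 M / (0.00516 mM) = 38760
x = 38760 / 7751.7 = 5.00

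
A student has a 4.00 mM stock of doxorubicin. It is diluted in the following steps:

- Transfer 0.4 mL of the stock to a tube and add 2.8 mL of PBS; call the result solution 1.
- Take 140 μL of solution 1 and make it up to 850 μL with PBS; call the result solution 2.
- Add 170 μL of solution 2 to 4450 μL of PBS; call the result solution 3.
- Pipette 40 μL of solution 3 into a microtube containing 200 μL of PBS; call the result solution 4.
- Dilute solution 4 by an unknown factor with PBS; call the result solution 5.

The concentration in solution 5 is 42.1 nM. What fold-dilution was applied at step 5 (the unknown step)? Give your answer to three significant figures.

12.0-fold

Step 1: 0.4 mL + 2.8 mL = 3.2 mL total → factor 3.2/0.4 = 8
Step 2: 140 μL brought to 850 μL → factor 850/140 = 6.0714
Step 3: 170 μL + 4450 μL = 4620 μL total → factor 4620/170 = 27.176
Step 4: 40 μL + 200 μL = 240 μL total → factor 240/40 = 6
Step 5: unknown factor x
Product of known-step factors = 7920
Overall factor = 4.00 mM / (42.1 nM) = 95012
x = 95012 / 7920 = 12.0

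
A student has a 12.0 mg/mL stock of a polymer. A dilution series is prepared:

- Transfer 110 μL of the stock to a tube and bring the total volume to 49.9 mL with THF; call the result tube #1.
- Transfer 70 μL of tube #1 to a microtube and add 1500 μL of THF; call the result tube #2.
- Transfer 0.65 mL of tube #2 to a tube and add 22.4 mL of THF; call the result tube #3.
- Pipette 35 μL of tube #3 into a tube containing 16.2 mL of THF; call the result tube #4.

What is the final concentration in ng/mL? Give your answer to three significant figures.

0.0717 ng/mL

Step 1: 110 μL brought to 49.9 mL → factor 49900/110 = 453.64
Step 2: 70 μL + 1500 μL = 1570 μL total → factor 1570/70 = 22.429
Step 3: 0.65 mL + 22.4 mL = 23.05 mL total → factor 23.05/0.65 = 35.462
Step 4: 35 μL + 16.2 mL = 16235 μL total → factor 16235/35 = 463.86
Overall dilution factor = 453.64 × 22.429 × 35.462 × 463.86 = 1.6736 × 10^8
Final = 12.0 mg/mL / 1.6736 × 10^8 = 7.170 × 10^-8 mg/mL = 0.0717 ng/mL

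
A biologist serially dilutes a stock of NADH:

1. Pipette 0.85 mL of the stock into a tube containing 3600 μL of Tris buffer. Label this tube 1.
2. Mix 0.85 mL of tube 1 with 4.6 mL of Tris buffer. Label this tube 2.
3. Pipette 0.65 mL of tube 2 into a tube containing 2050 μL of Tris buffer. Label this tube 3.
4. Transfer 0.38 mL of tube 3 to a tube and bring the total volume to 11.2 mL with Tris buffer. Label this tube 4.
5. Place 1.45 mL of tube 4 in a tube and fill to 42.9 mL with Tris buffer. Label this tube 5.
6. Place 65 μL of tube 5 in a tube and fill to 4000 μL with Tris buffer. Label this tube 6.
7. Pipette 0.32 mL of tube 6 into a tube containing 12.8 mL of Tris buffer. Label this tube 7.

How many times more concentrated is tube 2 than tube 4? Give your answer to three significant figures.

122

Step 1: 0.85 mL + 3600 μL = 4.45 mL total → factor 4.45/0.85 = 5.2353
Step 2: 0.85 mL + 4.6 mL = 5.45 mL total → factor 5.45/0.85 = 6.4118
Step 3: 0.65 mL + 2050 μL = 2.7 mL total → factor 2.7/0.65 = 4.1538
Step 4: 0.38 mL brought to 11.2 mL → factor 11.2/0.38 = 29.474
Dilution factor to tube 2 = 33.567; to tube 4 = 4109.6
[tube 2]/[tube 4] = (factor to tube 4)/(factor to tube 2) = 4109.6/33.567 = 122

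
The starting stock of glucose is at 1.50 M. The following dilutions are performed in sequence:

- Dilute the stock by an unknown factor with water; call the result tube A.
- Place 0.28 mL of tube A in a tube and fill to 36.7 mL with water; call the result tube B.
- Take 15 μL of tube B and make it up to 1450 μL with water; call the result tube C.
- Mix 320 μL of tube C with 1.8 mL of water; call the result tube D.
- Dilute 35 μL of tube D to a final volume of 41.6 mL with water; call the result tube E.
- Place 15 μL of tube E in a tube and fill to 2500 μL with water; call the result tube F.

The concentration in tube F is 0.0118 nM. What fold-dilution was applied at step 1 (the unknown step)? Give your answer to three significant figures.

7.64-fold

Step 1: unknown factor x
Step 2: 0.28 mL brought to 36.7 mL → factor 36.7/0.28 = 131.07
Step 3: 15 μL brought to 1450 μL → factor 1450/15 = 96.667
Step 4: 320 μL + 1.8 mL = 2120 μL total → factor 2120/320 = 6.625
Step 5: 35 μL brought to 41.6 mL → factor 41600/35 = 1188.6
Step 6: 15 μL brought to 2500 μL → factor 2500/15 = 166.67
Product of known-step factors = 1.6628 × 10^10
Overall factor = 1.50 M / (0.0118 nM) = 1.2712 × 10^11
x = 1.2712 × 10^11 / 1.6628 × 10^10 = 7.64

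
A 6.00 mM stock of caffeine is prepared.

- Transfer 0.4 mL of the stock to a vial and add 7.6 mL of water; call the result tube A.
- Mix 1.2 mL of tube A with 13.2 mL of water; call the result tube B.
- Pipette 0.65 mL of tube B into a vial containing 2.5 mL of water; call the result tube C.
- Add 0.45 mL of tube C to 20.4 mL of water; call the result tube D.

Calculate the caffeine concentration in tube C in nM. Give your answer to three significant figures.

Step 1: 0.4 mL + 7.6 mL = 8 mL total → factor 8/0.4 = 20
Step 2: 1.2 mL + 13.2 mL = 14.4 mL total → factor 14.4/1.2 = 12
Step 3: 0.65 mL + 2.5 mL = 3.15 mL total → factor 3.15/0.65 = 4.8462
Dilution factor through tube C = 20 × 12 × 4.8462 = 1163.1
[tube C] = 6.00 mM / 1163.1 = 0.005159 mM = 5.16 × 10^3 nM

5.16 × 10^3 nM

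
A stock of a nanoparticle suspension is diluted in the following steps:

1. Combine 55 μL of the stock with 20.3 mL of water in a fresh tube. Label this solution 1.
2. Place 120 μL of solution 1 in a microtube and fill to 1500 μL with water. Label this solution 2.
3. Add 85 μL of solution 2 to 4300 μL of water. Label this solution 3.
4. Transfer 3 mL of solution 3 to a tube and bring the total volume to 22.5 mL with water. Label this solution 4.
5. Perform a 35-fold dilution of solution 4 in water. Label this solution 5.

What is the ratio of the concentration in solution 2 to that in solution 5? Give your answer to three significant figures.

Step 1: 55 μL + 20.3 mL = 20355 μL total → factor 20355/55 = 370.09
Step 2: 120 μL brought to 1500 μL → factor 1500/120 = 12.5
Step 3: 85 μL + 4300 μL = 4385 μL total → factor 4385/85 = 51.588
Step 4: 3 mL brought to 22.5 mL → factor 22.5/3 = 7.5
Step 5: 35-fold → factor 35
Dilution factor to solution 2 = 4626.1; to solution 5 = 6.2647 × 10^7
[solution 2]/[solution 5] = (factor to solution 5)/(factor to solution 2) = 6.2647 × 10^7/4626.1 = 1.35 × 10^4

1.35 × 10^4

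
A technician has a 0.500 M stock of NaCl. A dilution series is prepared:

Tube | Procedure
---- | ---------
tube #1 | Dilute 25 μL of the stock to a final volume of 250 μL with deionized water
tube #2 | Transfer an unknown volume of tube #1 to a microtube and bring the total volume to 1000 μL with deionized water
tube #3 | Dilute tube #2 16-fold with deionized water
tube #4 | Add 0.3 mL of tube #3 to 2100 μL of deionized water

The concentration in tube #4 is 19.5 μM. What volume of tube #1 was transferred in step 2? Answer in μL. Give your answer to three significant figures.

49.9 μL

Step 1: 25 μL brought to 250 μL → factor 250/25 = 10
Step 2: v brought to 1000 μL → factor = 1000 μL/v
Step 3: 16-fold → factor 16
Step 4: 0.3 mL + 2100 μL = 2.4 mL total → factor 2.4/0.3 = 8
Product of known-step factors = 1280
Overall factor = 0.500 M / (19.5 μM) = 25641
Step-2 factor = 25641 / 1280 = 20.032
v = 1000 μL / 20.032 = 49.9 μL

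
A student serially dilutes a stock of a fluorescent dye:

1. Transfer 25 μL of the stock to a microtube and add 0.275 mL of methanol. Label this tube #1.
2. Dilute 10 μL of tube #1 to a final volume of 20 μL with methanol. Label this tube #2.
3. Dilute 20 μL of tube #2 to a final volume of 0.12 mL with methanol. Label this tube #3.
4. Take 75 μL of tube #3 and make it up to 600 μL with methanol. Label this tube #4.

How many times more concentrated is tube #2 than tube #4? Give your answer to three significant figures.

Step 1: 25 μL + 0.275 mL = 300 μL total → factor 300/25 = 12
Step 2: 10 μL brought to 20 μL → factor 20/10 = 2
Step 3: 20 μL brought to 0.12 mL → factor 120/20 = 6
Step 4: 75 μL brought to 600 μL → factor 600/75 = 8
Dilution factor to tube #2 = 24; to tube #4 = 1152
[tube #2]/[tube #4] = (factor to tube #4)/(factor to tube #2) = 1152/24 = 48.0

48.0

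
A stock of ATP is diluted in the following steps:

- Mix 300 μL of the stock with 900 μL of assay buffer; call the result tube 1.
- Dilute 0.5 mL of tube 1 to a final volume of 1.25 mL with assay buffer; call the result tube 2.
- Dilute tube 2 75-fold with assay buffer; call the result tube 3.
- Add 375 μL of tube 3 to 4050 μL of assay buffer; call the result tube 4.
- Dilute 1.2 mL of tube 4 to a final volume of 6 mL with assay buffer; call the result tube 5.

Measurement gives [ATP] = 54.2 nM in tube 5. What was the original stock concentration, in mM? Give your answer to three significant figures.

Step 1: 300 μL + 900 μL = 1200 μL total → factor 1200/300 = 4
Step 2: 0.5 mL brought to 1.25 mL → factor 1.25/0.5 = 2.5
Step 3: 75-fold → factor 75
Step 4: 375 μL + 4050 μL = 4425 μL total → factor 4425/375 = 11.8
Step 5: 1.2 mL brought to 6 mL → factor 6/1.2 = 5
Overall dilution factor = 4 × 2.5 × 75 × 11.8 × 5 = 44250
Stock = 54.2 nM × 44250 = 2.398 × 10^6 nM = 2.40 mM

2.40 mM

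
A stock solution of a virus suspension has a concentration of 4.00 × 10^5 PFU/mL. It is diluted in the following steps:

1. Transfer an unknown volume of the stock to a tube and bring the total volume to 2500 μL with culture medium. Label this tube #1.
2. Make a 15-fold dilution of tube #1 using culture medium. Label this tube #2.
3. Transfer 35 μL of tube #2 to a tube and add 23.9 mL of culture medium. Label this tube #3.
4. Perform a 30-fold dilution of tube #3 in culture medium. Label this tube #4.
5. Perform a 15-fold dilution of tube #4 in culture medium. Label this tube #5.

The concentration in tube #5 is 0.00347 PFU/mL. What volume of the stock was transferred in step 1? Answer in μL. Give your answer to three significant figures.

100 μL

Step 1: v brought to 2500 μL → factor = 2500 μL/v
Step 2: 15-fold → factor 15
Step 3: 35 μL + 23.9 mL = 23935 μL total → factor 23935/35 = 683.86
Step 4: 30-fold → factor 30
Step 5: 15-fold → factor 15
Product of known-step factors = 4.616 × 10^6
Overall factor = 4.00 × 10^5 PFU/mL / (0.00347 PFU/mL) = 1.1527 × 10^8
Step-1 factor = 1.1527 × 10^8 / 4.616 × 10^6 = 24.972
v = 2500 μL / 24.972 = 100 μL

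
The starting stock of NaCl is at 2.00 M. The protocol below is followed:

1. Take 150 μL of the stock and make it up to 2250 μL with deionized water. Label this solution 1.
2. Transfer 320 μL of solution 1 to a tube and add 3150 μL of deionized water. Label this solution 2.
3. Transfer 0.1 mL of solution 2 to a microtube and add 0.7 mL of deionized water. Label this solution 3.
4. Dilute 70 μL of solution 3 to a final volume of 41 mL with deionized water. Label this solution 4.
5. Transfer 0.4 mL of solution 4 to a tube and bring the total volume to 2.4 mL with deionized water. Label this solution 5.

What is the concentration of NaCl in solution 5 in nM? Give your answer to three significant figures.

Step 1: 150 μL brought to 2250 μL → factor 2250/150 = 15
Step 2: 320 μL + 3150 μL = 3470 μL total → factor 3470/320 = 10.844
Step 3: 0.1 mL + 0.7 mL = 0.8 mL total → factor 0.8/0.1 = 8
Step 4: 70 μL brought to 41 mL → factor 41000/70 = 585.71
Step 5: 0.4 mL brought to 2.4 mL → factor 2.4/0.4 = 6
Overall dilution factor = 15 × 10.844 × 8 × 585.71 × 6 = 4.573 × 10^6
Final = 2.00 M / 4.573 × 10^6 = 4.374 × 10^-7 M = 437 nM

437 nM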